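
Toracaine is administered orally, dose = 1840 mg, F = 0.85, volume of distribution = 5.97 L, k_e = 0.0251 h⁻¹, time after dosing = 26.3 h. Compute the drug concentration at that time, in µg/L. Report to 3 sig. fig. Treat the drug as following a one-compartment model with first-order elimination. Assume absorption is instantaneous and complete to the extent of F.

Amount reaching circulation = F × Dose = 0.85 × 1840 = 1564 mg
C₀ = F·Dose / Vd = 1564 / 5.97 = 262.0 mg/L
C = C₀ · e^(−k·t) = 262.0 × e^(−0.02510 × 26.3)
  = 262.0 × 0.5168 = 135.4 mg/L
Convert: 135.4 mg/L × 1000 = 135400 µg/L

135000 µg/L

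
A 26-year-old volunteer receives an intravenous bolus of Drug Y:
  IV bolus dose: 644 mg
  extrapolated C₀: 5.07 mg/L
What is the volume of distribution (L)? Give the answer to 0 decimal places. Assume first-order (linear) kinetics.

127 L

Vd = Dose / C₀ = 644.0 / 5.07 = 127.0 L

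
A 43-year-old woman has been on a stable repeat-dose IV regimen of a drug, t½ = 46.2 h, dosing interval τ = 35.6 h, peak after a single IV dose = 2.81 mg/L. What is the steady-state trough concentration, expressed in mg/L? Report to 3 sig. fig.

k = ln2 / t½ = 0.693147 / 46.2 = 0.01500 h⁻¹
e^(−kτ) = e^(−0.01500 × 35.6) = 0.5863
Accumulation ratio R = 1 / (1 − e^(−kτ)) = 1 / (1 − 0.5863) = 2.417
Steady-state trough = C₀ × R × e^(−kτ) = 2.81 × 2.417 × 0.5863 = 3.982 mg/L

3.98 mg/L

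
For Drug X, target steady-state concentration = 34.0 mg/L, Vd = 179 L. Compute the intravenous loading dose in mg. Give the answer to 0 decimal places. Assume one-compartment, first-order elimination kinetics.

6086 mg

LD = Css × Vd = 34.0 × 179 = 6086 mg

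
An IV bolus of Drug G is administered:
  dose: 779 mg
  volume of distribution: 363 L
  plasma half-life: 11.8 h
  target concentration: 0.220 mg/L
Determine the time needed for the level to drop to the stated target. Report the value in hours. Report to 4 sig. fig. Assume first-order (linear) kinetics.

38.78 h

C₀ = Dose / Vd = 779.0 / 363 = 2.146 mg/L
k = ln2 / t½ = 0.693147 / 11.8 = 0.05874 h⁻¹
t = ln(C₀ / C) / k = ln(2.146 / 0.220) / 0.05874
  = ln(9.755) / 0.05874 = 2.278 / 0.05874 = 38.78 h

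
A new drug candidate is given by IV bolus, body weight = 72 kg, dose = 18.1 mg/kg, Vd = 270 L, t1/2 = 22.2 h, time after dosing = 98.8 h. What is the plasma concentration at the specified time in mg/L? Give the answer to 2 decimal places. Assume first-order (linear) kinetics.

0.22 mg/L

Total dose = 18.1 × 72 = 1303 mg
C₀ = Dose / Vd = 1303 / 270 = 4.826 mg/L
k = ln2 / t½ = 0.693147 / 22.2 = 0.03122 h⁻¹
C = C₀ · e^(−k·t) = 4.826 × e^(−0.03122 × 98.8)
  = 4.826 × 0.04575 = 0.2208 mg/L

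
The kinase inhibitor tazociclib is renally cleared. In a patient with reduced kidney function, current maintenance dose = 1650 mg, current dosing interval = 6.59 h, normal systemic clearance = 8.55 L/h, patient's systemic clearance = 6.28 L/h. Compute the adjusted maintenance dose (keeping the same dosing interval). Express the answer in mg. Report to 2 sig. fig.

To keep the same average steady-state level, dosing rate must scale with clearance.
CL ratio = 6.28 / 8.55 = 0.7345
New dose (same interval) = 1650 × 0.7345 = 1212 mg

1200 mg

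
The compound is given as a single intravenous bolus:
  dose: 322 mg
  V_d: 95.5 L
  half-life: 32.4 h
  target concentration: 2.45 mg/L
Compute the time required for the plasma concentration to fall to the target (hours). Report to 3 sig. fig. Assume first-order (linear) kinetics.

C₀ = Dose / Vd = 322.0 / 95.5 = 3.372 mg/L
k = ln2 / t½ = 0.693147 / 32.4 = 0.02139 h⁻¹
t = ln(C₀ / C) / k = ln(3.372 / 2.45) / 0.02139
  = ln(1.376) / 0.02139 = 0.3192 / 0.02139 = 14.92 h

14.9 h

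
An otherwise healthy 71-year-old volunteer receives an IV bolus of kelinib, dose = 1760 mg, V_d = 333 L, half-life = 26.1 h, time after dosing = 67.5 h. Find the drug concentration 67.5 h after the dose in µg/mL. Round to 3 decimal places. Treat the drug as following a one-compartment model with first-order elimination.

0.880 µg/mL

C₀ = Dose / Vd = 1760 / 333 = 5.285 mg/L
k = ln2 / t½ = 0.693147 / 26.1 = 0.02656 h⁻¹
C = C₀ · e^(−k·t) = 5.285 × e^(−0.02656 × 67.5)
  = 5.285 × 0.1665 = 0.8800 mg/L
(0.8800 mg/L = 0.8800 µg/mL)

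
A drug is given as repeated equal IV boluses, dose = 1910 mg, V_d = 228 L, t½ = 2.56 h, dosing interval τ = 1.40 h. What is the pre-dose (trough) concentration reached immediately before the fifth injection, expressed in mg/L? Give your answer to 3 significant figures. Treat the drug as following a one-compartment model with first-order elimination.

14.2 mg/L

C₀ per dose = Dose / Vd = 1910 / 228 = 8.377 mg/L
k = ln2 / t½ = 0.693147 / 2.56 = 0.2708 h⁻¹
Fraction remaining after one interval: r = e^(−kτ) = e^(−0.2708 × 1.40) = 0.6845
Before dose 5, 4 doses have been given (aged 1τ, 2τ, 3τ, 4τ).
C_trough = C₀ × (r + r² + … + r^4) = C₀ × r(1−r^4)/(1−r)
        = 8.377 × 0.6845 × (1 − 0.2195) / (1 − 0.6845) = 14.19 mg/L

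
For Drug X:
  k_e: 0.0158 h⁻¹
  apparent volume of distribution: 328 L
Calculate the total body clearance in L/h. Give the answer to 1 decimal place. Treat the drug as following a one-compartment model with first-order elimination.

CL = k × Vd = 0.0158 × 328 = 5.182 L/h

5.2 L/h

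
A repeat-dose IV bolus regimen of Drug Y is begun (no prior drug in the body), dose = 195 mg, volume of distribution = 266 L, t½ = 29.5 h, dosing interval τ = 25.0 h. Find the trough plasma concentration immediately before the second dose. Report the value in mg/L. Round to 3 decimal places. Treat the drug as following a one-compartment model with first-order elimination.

C₀ per dose = Dose / Vd = 195 / 266 = 0.7331 mg/L
k = ln2 / t½ = 0.693147 / 29.5 = 0.02350 h⁻¹
Fraction remaining after one interval: r = e^(−kτ) = e^(−0.02350 × 25.0) = 0.5557
Before dose 2, 1 dose has been given (aged 1τ).
C_trough = C₀ × r = 0.7331 × 0.5557 = 0.4074 mg/L

0.407 mg/L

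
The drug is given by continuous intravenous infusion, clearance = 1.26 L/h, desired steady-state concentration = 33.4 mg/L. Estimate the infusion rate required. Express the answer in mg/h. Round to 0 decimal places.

At steady state, infusion rate R₀ = Css × CL = 33.4 × 1.260 = 42.08 mg/h

42 mg/h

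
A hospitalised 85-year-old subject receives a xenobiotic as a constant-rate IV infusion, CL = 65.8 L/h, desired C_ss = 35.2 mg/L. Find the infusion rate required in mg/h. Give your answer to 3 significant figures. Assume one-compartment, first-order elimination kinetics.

At steady state, infusion rate R₀ = Css × CL = 35.2 × 65.80 = 2316 mg/h

2320 mg/h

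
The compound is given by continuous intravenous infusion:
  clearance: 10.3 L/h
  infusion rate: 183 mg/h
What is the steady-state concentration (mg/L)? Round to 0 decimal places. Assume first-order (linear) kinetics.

At steady state Css = R₀ / CL = 183 / 10.30 = 17.77 mg/L

18 mg/L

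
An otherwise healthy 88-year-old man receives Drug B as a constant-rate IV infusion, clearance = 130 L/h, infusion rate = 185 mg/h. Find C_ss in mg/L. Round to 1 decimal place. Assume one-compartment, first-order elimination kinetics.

At steady state Css = R₀ / CL = 185 / 130.0 = 1.423 mg/L

1.4 mg/L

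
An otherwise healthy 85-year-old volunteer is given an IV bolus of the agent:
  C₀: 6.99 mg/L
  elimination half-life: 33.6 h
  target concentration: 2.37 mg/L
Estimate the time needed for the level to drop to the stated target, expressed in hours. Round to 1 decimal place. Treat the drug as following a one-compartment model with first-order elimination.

k = ln2 / t½ = 0.693147 / 33.6 = 0.02063 h⁻¹
t = ln(C₀ / C) / k = ln(6.990 / 2.37) / 0.02063
  = ln(2.949) / 0.02063 = 1.081 / 0.02063 = 52.40 h

52.4 h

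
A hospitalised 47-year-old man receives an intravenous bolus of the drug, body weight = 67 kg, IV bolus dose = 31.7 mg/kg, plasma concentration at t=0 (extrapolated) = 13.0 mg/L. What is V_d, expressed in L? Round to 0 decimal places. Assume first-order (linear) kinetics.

Dose = 31.7 × 67 = 2124 mg
Vd = Dose / C₀ = 2124 / 13.0 = 163.4 L

163 L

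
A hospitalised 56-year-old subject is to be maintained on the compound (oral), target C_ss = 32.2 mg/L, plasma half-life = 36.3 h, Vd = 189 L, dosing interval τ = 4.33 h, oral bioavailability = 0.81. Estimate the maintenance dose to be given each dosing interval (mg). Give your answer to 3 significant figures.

k = ln2 / t½ = 0.693147 / 36.3 = 0.01909 h⁻¹
CL = k × Vd = 0.01909 × 189 = 3.608 L/h
At steady state, F × (Dose/τ) = Css × CL.
Dose = Css × CL × τ / F = 32.2 × 3.608 × 4.33 / 0.81 = 621.0 mg

621 mg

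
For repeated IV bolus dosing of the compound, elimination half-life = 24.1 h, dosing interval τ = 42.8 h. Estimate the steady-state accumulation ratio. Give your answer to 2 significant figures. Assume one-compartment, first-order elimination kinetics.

k = ln2 / t½ = 0.693147 / 24.1 = 0.02876 h⁻¹
e^(−kτ) = e^(−0.02876 × 42.8) = 0.2920
Accumulation ratio R = 1 / (1 − e^(−kτ)) = 1 / (1 − 0.2920) = 1.412

1.4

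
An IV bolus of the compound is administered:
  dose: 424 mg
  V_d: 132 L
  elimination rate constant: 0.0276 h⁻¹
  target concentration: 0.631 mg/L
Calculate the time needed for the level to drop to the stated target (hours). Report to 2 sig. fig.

59 h

C₀ = Dose / Vd = 424.0 / 132 = 3.212 mg/L
t = ln(C₀ / C) / k = ln(3.212 / 0.631) / 0.02760
  = ln(5.090) / 0.02760 = 1.627 / 0.02760 = 58.95 h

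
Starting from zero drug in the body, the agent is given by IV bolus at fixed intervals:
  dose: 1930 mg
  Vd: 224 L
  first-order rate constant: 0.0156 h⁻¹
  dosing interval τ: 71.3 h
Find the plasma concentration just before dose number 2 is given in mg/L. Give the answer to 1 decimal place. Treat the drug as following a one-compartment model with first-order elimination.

2.8 mg/L

C₀ per dose = Dose / Vd = 1930 / 224 = 8.616 mg/L
Fraction remaining after one interval: r = e^(−kτ) = e^(−0.01560 × 71.3) = 0.3288
Before dose 2, 1 dose has been given (aged 1τ).
C_trough = C₀ × r = 8.616 × 0.3288 = 2.833 mg/L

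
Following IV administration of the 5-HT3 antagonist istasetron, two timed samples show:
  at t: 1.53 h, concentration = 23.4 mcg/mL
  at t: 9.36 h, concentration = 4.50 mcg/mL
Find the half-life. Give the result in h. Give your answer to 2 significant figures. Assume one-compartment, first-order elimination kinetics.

k = ln(C₁/C₂) / (t₂ − t₁) = ln(23.4/4.50) / (9.36 − 1.53)
  = 1.649 / 7.830 = 0.2106 h⁻¹
t½ = ln2 / k = 0.693147 / 0.2106 = 3.291 h

3.3 h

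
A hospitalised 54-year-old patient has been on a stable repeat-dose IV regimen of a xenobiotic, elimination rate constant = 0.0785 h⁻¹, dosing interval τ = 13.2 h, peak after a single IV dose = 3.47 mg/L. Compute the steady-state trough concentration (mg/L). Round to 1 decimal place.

1.9 mg/L

e^(−kτ) = e^(−0.07850 × 13.2) = 0.3548
Accumulation ratio R = 1 / (1 − e^(−kτ)) = 1 / (1 − 0.3548) = 1.550
Steady-state trough = C₀ × R × e^(−kτ) = 3.47 × 1.550 × 0.3548 = 1.908 mg/L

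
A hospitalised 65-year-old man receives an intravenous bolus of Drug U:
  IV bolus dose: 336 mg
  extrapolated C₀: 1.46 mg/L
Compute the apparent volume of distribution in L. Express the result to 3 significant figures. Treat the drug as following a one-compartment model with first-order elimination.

230 L

Vd = Dose / C₀ = 336.0 / 1.46 = 230.1 L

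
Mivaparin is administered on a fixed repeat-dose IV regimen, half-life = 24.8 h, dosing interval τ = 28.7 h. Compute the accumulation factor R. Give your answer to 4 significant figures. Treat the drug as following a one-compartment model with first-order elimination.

k = ln2 / t½ = 0.693147 / 24.8 = 0.02795 h⁻¹
e^(−kτ) = e^(−0.02795 × 28.7) = 0.4484
Accumulation ratio R = 1 / (1 − e^(−kτ)) = 1 / (1 − 0.4484) = 1.813

1.813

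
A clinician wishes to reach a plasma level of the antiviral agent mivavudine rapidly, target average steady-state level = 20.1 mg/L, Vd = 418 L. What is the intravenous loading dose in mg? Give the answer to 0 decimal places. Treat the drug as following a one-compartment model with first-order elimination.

8402 mg

LD = Css × Vd = 20.1 × 418 = 8402 mg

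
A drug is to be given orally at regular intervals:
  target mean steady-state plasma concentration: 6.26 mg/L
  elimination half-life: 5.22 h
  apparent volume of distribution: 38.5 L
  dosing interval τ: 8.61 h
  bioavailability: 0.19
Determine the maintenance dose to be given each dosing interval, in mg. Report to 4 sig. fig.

1450 mg

k = ln2 / t½ = 0.693147 / 5.22 = 0.1328 h⁻¹
CL = k × Vd = 0.1328 × 38.5 = 5.113 L/h
At steady state, F × (Dose/τ) = Css × CL.
Dose = Css × CL × τ / F = 6.26 × 5.113 × 8.61 / 0.19 = 1450 mg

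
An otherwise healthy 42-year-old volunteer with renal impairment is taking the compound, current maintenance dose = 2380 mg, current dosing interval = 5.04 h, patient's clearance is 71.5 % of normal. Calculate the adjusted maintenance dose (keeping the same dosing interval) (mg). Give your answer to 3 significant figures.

To keep the same average steady-state level, dosing rate must scale with clearance.
CL ratio = 71.5 / 100 = 0.7150
New dose (same interval) = 2380 × 0.7150 = 1702 mg

1700 mg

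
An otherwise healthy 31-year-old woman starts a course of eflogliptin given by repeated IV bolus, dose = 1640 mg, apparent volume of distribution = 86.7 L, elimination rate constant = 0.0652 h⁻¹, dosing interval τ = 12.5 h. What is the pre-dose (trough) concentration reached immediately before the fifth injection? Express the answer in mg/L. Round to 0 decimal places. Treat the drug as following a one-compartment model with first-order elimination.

C₀ per dose = Dose / Vd = 1640 / 86.7 = 18.92 mg/L
Fraction remaining after one interval: r = e^(−kτ) = e^(−0.06520 × 12.5) = 0.4426
Before dose 5, 4 doses have been given (aged 1τ, 2τ, 3τ, 4τ).
C_trough = C₀ × (r + r² + … + r^4) = C₀ × r(1−r^4)/(1−r)
        = 18.92 × 0.4426 × (1 − 0.03837) / (1 − 0.4426) = 14.45 mg/L

14 mg/L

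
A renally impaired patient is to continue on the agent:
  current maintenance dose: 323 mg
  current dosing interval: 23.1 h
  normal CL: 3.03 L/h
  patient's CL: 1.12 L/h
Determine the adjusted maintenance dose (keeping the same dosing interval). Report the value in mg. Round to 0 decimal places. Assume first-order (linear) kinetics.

To keep the same average steady-state level, dosing rate must scale with clearance.
CL ratio = 1.12 / 3.03 = 0.3696
New dose (same interval) = 323 × 0.3696 = 119.4 mg

119 mg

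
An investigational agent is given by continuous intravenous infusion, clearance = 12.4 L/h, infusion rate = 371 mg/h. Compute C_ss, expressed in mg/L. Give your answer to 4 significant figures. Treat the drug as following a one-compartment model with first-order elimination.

29.92 mg/L

At steady state Css = R₀ / CL = 371 / 12.40 = 29.92 mg/L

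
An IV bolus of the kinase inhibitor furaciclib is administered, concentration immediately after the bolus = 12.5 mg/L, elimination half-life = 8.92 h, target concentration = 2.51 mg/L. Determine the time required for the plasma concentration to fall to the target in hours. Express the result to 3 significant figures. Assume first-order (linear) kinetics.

20.7 h

k = ln2 / t½ = 0.693147 / 8.92 = 0.07771 h⁻¹
t = ln(C₀ / C) / k = ln(12.50 / 2.51) / 0.07771
  = ln(4.980) / 0.07771 = 1.605 / 0.07771 = 20.65 h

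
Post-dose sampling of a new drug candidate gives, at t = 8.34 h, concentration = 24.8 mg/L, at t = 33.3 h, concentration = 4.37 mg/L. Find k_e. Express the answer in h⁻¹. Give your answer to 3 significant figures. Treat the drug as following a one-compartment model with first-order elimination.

k = ln(C₁/C₂) / (t₂ − t₁) = ln(24.8/4.37) / (33.3 − 8.34)
  = 1.736 / 24.96 = 0.06955 h⁻¹

0.0696 h⁻¹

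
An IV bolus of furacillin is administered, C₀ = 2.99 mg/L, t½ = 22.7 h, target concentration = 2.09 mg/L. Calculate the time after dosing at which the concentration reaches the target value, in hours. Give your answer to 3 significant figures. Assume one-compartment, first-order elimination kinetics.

k = ln2 / t½ = 0.693147 / 22.7 = 0.03054 h⁻¹
t = ln(C₀ / C) / k = ln(2.990 / 2.09) / 0.03054
  = ln(1.431) / 0.03054 = 0.3584 / 0.03054 = 11.74 h

11.7 h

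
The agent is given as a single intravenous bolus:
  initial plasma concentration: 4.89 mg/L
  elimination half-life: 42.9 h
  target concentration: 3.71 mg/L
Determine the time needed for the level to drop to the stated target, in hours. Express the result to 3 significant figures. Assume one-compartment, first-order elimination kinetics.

k = ln2 / t½ = 0.693147 / 42.9 = 0.01616 h⁻¹
t = ln(C₀ / C) / k = ln(4.890 / 3.71) / 0.01616
  = ln(1.318) / 0.01616 = 0.2761 / 0.01616 = 17.09 h

17.1 h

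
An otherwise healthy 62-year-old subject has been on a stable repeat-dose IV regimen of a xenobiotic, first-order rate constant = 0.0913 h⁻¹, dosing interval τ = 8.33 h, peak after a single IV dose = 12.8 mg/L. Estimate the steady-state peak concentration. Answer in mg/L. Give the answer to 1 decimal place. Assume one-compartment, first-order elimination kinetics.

24.0 mg/L

e^(−kτ) = e^(−0.09130 × 8.33) = 0.4674
Accumulation ratio R = 1 / (1 − e^(−kτ)) = 1 / (1 − 0.4674) = 1.878
Steady-state peak = C₀ × R = 12.8 × 1.878 = 24.04 mg/L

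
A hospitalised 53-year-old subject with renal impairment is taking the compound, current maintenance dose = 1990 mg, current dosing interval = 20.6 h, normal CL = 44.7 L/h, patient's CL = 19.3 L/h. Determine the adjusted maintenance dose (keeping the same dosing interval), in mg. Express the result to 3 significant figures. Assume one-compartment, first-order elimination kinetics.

To keep the same average steady-state level, dosing rate must scale with clearance.
CL ratio = 19.3 / 44.7 = 0.4318
New dose (same interval) = 1990 × 0.4318 = 859.3 mg

859 mg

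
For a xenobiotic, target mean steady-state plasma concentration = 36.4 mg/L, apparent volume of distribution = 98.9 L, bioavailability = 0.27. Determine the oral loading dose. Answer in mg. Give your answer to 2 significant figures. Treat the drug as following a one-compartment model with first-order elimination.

LD = Css × Vd / F = 36.4 × 98.9 / 0.27 = 13330 mg

13000 mg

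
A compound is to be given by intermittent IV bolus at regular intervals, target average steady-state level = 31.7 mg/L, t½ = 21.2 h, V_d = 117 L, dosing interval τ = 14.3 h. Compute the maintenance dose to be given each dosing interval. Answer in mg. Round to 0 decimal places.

k = ln2 / t½ = 0.693147 / 21.2 = 0.03270 h⁻¹
CL = k × Vd = 0.03270 × 117 = 3.826 L/h
At steady state, Dose/τ = Css × CL.
Dose = Css × CL × τ = 31.7 × 3.826 × 14.3 = 1734 mg

1734 mg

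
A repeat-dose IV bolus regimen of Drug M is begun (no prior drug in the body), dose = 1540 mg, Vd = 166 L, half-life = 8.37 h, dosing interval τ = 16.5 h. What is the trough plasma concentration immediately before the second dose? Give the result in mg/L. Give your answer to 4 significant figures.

2.366 mg/L

C₀ per dose = Dose / Vd = 1540 / 166 = 9.277 mg/L
k = ln2 / t½ = 0.693147 / 8.37 = 0.08281 h⁻¹
Fraction remaining after one interval: r = e^(−kτ) = e^(−0.08281 × 16.5) = 0.2550
Before dose 2, 1 dose has been given (aged 1τ).
C_trough = C₀ × r = 9.277 × 0.2550 = 2.366 mg/L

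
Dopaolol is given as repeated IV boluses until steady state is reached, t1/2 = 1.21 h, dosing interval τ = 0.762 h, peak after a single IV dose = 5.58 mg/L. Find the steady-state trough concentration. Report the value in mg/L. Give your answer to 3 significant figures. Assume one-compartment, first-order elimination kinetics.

10.2 mg/L

k = ln2 / t½ = 0.693147 / 1.21 = 0.5728 h⁻¹
e^(−kτ) = e^(−0.5728 × 0.762) = 0.6463
Accumulation ratio R = 1 / (1 − e^(−kτ)) = 1 / (1 − 0.6463) = 2.827
Steady-state trough = C₀ × R × e^(−kτ) = 5.58 × 2.827 × 0.6463 = 10.20 mg/L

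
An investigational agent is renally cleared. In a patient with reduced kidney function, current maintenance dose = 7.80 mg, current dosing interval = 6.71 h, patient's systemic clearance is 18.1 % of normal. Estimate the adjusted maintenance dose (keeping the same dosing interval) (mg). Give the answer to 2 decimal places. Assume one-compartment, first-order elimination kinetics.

1.41 mg

To keep the same average steady-state level, dosing rate must scale with clearance.
CL ratio = 18.1 / 100 = 0.1810
New dose (same interval) = 7.80 × 0.1810 = 1.412 mg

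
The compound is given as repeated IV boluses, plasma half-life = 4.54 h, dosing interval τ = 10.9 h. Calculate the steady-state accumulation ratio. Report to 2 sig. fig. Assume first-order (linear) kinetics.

1.2

k = ln2 / t½ = 0.693147 / 4.54 = 0.1527 h⁻¹
e^(−kτ) = e^(−0.1527 × 10.9) = 0.1893
Accumulation ratio R = 1 / (1 − e^(−kτ)) = 1 / (1 − 0.1893) = 1.234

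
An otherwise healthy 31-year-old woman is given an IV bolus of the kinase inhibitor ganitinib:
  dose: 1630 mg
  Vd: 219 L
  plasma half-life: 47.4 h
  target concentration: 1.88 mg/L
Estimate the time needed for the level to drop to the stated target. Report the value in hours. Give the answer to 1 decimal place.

C₀ = Dose / Vd = 1630 / 219 = 7.443 mg/L
k = ln2 / t½ = 0.693147 / 47.4 = 0.01462 h⁻¹
t = ln(C₀ / C) / k = ln(7.443 / 1.88) / 0.01462
  = ln(3.959) / 0.01462 = 1.376 / 0.01462 = 94.12 h

94.1 h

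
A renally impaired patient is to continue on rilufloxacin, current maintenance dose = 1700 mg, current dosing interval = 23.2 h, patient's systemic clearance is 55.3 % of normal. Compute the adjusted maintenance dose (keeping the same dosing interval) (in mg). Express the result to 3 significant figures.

940 mg

To keep the same average steady-state level, dosing rate must scale with clearance.
CL ratio = 55.3 / 100 = 0.5530
New dose (same interval) = 1700 × 0.5530 = 940.1 mg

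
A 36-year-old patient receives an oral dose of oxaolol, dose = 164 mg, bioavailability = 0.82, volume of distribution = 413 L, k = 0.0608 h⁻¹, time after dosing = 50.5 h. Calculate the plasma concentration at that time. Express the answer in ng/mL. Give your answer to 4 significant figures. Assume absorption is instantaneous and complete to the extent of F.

Amount reaching circulation = F × Dose = 0.82 × 164.0 = 134.5 mg
C₀ = F·Dose / Vd = 134.5 / 413 = 0.3257 mg/L
C = C₀ · e^(−k·t) = 0.3257 × e^(−0.06080 × 50.5)
  = 0.3257 × 0.04640 = 0.01511 mg/L
Convert: 0.01511 mg/L × 1000 = 15.11 ng/mL

15.11 ng/mL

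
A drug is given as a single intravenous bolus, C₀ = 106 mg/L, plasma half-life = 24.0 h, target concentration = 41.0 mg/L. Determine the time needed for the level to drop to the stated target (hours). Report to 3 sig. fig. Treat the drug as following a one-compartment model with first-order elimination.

k = ln2 / t½ = 0.693147 / 24.0 = 0.02888 h⁻¹
t = ln(C₀ / C) / k = ln(106.0 / 41.0) / 0.02888
  = ln(2.585) / 0.02888 = 0.9497 / 0.02888 = 32.88 h

32.9 h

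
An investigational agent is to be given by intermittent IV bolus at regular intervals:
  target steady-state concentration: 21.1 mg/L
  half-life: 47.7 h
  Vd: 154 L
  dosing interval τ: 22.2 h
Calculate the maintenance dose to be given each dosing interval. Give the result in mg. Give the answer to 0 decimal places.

1048 mg

k = ln2 / t½ = 0.693147 / 47.7 = 0.01453 h⁻¹
CL = k × Vd = 0.01453 × 154 = 2.238 L/h
At steady state, Dose/τ = Css × CL.
Dose = Css × CL × τ = 21.1 × 2.238 × 22.2 = 1048 mg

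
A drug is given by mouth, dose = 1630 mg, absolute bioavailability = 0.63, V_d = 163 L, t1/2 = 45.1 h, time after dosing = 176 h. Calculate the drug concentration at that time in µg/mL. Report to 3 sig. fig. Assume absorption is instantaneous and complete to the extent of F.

Amount reaching circulation = F × Dose = 0.63 × 1630 = 1027 mg
C₀ = F·Dose / Vd = 1027 / 163 = 6.301 mg/L
k = ln2 / t½ = 0.693147 / 45.1 = 0.01537 h⁻¹
C = C₀ · e^(−k·t) = 6.301 × e^(−0.01537 × 176)
  = 6.301 × 0.06686 = 0.4213 mg/L
(0.4213 mg/L = 0.4213 µg/mL)

0.421 µg/mL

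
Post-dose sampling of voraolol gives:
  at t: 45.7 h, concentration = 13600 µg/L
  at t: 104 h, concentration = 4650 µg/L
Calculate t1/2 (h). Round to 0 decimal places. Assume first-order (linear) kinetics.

38 h

k = ln(C₁/C₂) / (t₂ − t₁) = ln(13600/4650) / (104 − 45.7)
  = 1.073 / 58.30 = 0.01840 h⁻¹
t½ = ln2 / k = 0.693147 / 0.01840 = 37.67 h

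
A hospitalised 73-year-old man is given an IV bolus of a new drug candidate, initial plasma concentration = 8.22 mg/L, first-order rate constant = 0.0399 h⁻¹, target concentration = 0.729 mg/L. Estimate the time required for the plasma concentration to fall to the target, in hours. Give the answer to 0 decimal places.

61 h

t = ln(C₀ / C) / k = ln(8.220 / 0.729) / 0.03990
  = ln(11.28) / 0.03990 = 2.423 / 0.03990 = 60.73 h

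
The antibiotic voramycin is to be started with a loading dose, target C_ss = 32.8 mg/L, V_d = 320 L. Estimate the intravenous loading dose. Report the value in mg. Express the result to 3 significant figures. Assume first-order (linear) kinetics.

LD = Css × Vd = 32.8 × 320 = 10500 mg

10500 mg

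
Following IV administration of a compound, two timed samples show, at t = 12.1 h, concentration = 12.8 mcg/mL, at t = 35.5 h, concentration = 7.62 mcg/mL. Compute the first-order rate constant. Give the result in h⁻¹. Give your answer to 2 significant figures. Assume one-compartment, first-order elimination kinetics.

k = ln(C₁/C₂) / (t₂ − t₁) = ln(12.8/7.62) / (35.5 − 12.1)
  = 0.5187 / 23.40 = 0.02217 h⁻¹

0.022 h⁻¹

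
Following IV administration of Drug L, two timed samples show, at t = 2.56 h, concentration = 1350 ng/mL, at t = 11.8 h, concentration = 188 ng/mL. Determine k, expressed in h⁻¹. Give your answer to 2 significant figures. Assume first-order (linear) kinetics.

k = ln(C₁/C₂) / (t₂ − t₁) = ln(1350/188) / (11.8 − 2.56)
  = 1.971 / 9.240 = 0.2133 h⁻¹

0.21 h⁻¹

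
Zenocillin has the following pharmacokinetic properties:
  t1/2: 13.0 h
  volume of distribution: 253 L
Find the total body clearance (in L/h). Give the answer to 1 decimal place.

13.5 L/h

k = ln2 / t½ = 0.693147 / 13.0 = 0.05332 h⁻¹
CL = k × Vd = 0.05332 × 253 = 13.49 L/h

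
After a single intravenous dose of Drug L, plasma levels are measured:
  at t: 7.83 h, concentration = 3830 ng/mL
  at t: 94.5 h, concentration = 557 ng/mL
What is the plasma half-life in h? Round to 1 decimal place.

31.2 h

k = ln(C₁/C₂) / (t₂ − t₁) = ln(3830/557) / (94.5 − 7.83)
  = 1.928 / 86.67 = 0.02225 h⁻¹
t½ = ln2 / k = 0.693147 / 0.02225 = 31.15 h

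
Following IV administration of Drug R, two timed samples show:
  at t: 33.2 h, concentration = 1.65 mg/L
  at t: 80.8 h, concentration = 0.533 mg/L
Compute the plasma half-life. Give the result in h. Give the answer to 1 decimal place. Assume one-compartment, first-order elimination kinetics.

k = ln(C₁/C₂) / (t₂ − t₁) = ln(1.65/0.533) / (80.8 − 33.2)
  = 1.130 / 47.60 = 0.02374 h⁻¹
t½ = ln2 / k = 0.693147 / 0.02374 = 29.20 h

29.2 h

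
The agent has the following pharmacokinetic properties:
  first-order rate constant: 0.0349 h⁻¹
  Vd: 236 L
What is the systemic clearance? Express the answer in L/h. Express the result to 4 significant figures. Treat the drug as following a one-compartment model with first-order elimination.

CL = k × Vd = 0.0349 × 236 = 8.236 L/h

8.236 L/h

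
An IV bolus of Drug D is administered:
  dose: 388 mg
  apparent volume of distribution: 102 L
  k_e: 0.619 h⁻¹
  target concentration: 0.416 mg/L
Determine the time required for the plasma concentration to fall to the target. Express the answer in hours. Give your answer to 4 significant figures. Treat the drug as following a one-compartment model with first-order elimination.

3.575 h

C₀ = Dose / Vd = 388.0 / 102 = 3.804 mg/L
t = ln(C₀ / C) / k = ln(3.804 / 0.416) / 0.6190
  = ln(9.144) / 0.6190 = 2.213 / 0.6190 = 3.575 h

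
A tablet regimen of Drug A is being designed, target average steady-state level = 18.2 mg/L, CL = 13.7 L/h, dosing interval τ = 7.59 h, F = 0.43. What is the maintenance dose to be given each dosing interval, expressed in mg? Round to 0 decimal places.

4401 mg

At steady state, F × (Dose/τ) = Css × CL.
Dose = Css × CL × τ / F = 18.2 × 13.70 × 7.59 / 0.43 = 4401 mg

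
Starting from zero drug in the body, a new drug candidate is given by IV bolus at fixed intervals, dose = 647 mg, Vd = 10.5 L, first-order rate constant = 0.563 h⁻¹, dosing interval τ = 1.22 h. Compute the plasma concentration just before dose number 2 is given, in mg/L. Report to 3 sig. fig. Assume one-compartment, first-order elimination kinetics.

31.0 mg/L

C₀ per dose = Dose / Vd = 647 / 10.5 = 61.62 mg/L
Fraction remaining after one interval: r = e^(−kτ) = e^(−0.5630 × 1.22) = 0.5032
Before dose 2, 1 dose has been given (aged 1τ).
C_trough = C₀ × r = 61.62 × 0.5032 = 31.01 mg/L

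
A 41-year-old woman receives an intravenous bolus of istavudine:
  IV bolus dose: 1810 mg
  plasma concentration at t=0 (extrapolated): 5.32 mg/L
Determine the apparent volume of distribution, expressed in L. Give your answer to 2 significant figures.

Vd = Dose / C₀ = 1810 / 5.32 = 340.2 L

340 L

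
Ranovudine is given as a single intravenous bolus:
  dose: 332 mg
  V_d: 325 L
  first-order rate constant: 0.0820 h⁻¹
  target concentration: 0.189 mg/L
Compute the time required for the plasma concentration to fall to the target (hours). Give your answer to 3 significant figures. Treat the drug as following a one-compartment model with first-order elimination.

C₀ = Dose / Vd = 332.0 / 325 = 1.022 mg/L
t = ln(C₀ / C) / k = ln(1.022 / 0.189) / 0.08200
  = ln(5.407) / 0.08200 = 1.688 / 0.08200 = 20.59 h

20.6 h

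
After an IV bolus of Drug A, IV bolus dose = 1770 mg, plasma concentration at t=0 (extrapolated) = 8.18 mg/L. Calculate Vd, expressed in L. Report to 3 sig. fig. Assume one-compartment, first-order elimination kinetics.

216 L

Vd = Dose / C₀ = 1770 / 8.18 = 216.4 L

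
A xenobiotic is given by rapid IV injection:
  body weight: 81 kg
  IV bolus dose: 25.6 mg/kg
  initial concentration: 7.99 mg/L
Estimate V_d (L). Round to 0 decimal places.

260 L

Dose = 25.6 × 81 = 2074 mg
Vd = Dose / C₀ = 2074 / 7.99 = 259.6 L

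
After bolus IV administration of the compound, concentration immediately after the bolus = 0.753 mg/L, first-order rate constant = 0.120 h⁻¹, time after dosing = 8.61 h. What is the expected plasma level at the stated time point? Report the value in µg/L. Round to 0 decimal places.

C = C₀ · e^(−k·t) = 0.7530 × e^(−0.1200 × 8.61)
  = 0.7530 × 0.3559 = 0.2680 mg/L
Convert: 0.2680 mg/L × 1000 = 268.0 µg/L

268 µg/L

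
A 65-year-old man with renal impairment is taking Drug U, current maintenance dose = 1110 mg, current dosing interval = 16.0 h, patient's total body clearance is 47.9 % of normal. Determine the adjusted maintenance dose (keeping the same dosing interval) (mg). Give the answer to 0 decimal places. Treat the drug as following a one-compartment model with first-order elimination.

532 mg

To keep the same average steady-state level, dosing rate must scale with clearance.
CL ratio = 47.9 / 100 = 0.4790
New dose (same interval) = 1110 × 0.4790 = 531.7 mg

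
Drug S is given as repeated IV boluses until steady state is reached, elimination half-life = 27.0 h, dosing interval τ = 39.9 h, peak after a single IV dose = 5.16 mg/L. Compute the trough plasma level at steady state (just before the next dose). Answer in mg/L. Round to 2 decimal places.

2.89 mg/L

k = ln2 / t½ = 0.693147 / 27.0 = 0.02567 h⁻¹
e^(−kτ) = e^(−0.02567 × 39.9) = 0.3591
Accumulation ratio R = 1 / (1 − e^(−kτ)) = 1 / (1 − 0.3591) = 1.560
Steady-state trough = C₀ × R × e^(−kτ) = 5.16 × 1.560 × 0.3591 = 2.891 mg/L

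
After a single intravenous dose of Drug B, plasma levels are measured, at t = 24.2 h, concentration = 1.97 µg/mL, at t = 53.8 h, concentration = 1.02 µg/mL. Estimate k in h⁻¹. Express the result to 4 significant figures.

k = ln(C₁/C₂) / (t₂ − t₁) = ln(1.97/1.02) / (53.8 − 24.2)
  = 0.6582 / 29.60 = 0.02224 h⁻¹

0.02224 h⁻¹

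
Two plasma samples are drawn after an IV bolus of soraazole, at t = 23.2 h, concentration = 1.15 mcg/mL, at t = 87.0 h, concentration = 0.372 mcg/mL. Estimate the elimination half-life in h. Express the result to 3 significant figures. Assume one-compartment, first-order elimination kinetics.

39.2 h

k = ln(C₁/C₂) / (t₂ − t₁) = ln(1.15/0.372) / (87.0 − 23.2)
  = 1.129 / 63.80 = 0.01770 h⁻¹
t½ = ln2 / k = 0.693147 / 0.01770 = 39.16 h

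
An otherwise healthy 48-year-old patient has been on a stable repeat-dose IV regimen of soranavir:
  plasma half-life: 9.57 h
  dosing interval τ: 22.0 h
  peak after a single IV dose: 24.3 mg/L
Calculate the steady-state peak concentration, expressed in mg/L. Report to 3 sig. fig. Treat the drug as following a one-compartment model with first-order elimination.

30.5 mg/L

k = ln2 / t½ = 0.693147 / 9.57 = 0.07243 h⁻¹
e^(−kτ) = e^(−0.07243 × 22.0) = 0.2032
Accumulation ratio R = 1 / (1 − e^(−kτ)) = 1 / (1 − 0.2032) = 1.255
Steady-state peak = C₀ × R = 24.3 × 1.255 = 30.50 mg/L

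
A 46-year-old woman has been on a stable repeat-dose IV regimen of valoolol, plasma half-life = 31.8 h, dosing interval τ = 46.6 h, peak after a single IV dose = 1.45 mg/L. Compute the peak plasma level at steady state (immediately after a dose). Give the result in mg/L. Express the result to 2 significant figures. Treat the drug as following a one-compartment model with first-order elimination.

k = ln2 / t½ = 0.693147 / 31.8 = 0.02180 h⁻¹
e^(−kτ) = e^(−0.02180 × 46.6) = 0.3621
Accumulation ratio R = 1 / (1 − e^(−kτ)) = 1 / (1 − 0.3621) = 1.568
Steady-state peak = C₀ × R = 1.45 × 1.568 = 2.274 mg/L

2.3 mg/L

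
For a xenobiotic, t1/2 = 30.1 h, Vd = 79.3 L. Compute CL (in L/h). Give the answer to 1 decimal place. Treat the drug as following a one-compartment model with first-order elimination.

k = ln2 / t½ = 0.693147 / 30.1 = 0.02303 h⁻¹
CL = k × Vd = 0.02303 × 79.3 = 1.826 L/h

1.8 L/h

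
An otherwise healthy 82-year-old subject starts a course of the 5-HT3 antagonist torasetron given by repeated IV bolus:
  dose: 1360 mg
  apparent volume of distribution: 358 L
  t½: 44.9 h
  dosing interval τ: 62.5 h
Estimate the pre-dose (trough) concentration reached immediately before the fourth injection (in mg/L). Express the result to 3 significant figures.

C₀ per dose = Dose / Vd = 1360 / 358 = 3.799 mg/L
k = ln2 / t½ = 0.693147 / 44.9 = 0.01544 h⁻¹
Fraction remaining after one interval: r = e^(−kτ) = e^(−0.01544 × 62.5) = 0.3810
Before dose 4, 3 doses have been given (aged 1τ, 2τ, 3τ).
C_trough = C₀ × (r + r² + … + r^3) = C₀ × r(1−r^3)/(1−r)
        = 3.799 × 0.3810 × (1 − 0.05531) / (1 − 0.3810) = 2.209 mg/L

2.21 mg/L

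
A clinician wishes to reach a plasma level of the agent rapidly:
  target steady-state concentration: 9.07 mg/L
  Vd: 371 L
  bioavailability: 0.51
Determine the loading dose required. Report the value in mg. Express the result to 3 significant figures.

LD = Css × Vd / F = 9.07 × 371 / 0.51 = 6598 mg

6600 mg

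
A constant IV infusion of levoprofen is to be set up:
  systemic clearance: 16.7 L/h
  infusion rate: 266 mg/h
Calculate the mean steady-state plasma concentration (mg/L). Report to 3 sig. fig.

At steady state Css = R₀ / CL = 266 / 16.70 = 15.93 mg/L

15.9 mg/L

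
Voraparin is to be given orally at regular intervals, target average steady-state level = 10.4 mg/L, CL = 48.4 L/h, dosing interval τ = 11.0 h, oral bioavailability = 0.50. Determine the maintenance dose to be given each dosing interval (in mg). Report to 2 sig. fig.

11000 mg

At steady state, F × (Dose/τ) = Css × CL.
Dose = Css × CL × τ / F = 10.4 × 48.40 × 11.0 / 0.50 = 11070 mg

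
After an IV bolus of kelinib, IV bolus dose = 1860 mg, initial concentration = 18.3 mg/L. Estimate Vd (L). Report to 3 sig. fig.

Vd = Dose / C₀ = 1860 / 18.3 = 101.6 L

102 L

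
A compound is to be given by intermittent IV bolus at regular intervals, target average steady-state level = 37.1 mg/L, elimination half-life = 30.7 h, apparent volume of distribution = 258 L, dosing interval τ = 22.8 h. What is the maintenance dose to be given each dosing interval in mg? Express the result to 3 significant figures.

4930 mg

k = ln2 / t½ = 0.693147 / 30.7 = 0.02258 h⁻¹
CL = k × Vd = 0.02258 × 258 = 5.826 L/h
At steady state, Dose/τ = Css × CL.
Dose = Css × CL × τ = 37.1 × 5.826 × 22.8 = 4928 mg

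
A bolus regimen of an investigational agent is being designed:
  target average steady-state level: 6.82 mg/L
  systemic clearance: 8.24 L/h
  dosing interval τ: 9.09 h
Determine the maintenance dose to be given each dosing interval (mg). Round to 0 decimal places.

511 mg

At steady state, Dose/τ = Css × CL.
Dose = Css × CL × τ = 6.82 × 8.240 × 9.09 = 510.8 mg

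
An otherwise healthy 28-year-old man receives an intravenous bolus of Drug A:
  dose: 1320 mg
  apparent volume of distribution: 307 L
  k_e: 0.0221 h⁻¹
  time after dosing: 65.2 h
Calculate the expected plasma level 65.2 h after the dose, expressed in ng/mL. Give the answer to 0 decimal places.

C₀ = Dose / Vd = 1320 / 307 = 4.300 mg/L
C = C₀ · e^(−k·t) = 4.300 × e^(−0.02210 × 65.2)
  = 4.300 × 0.2367 = 1.018 mg/L
Convert: 1.018 mg/L × 1000 = 1018 ng/mL

1018 ng/mL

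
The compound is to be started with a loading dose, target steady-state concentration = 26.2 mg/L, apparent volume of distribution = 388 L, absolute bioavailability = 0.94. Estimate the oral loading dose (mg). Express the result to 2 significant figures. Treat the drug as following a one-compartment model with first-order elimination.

11000 mg

LD = Css × Vd / F = 26.2 × 388 / 0.94 = 10810 mg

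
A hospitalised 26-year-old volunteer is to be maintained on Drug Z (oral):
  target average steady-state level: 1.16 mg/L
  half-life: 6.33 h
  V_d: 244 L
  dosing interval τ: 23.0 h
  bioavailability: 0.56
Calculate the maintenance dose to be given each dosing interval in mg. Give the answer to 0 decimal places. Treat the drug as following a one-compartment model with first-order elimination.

1273 mg

k = ln2 / t½ = 0.693147 / 6.33 = 0.1095 h⁻¹
CL = k × Vd = 0.1095 × 244 = 26.72 L/h
At steady state, F × (Dose/τ) = Css × CL.
Dose = Css × CL × τ / F = 1.16 × 26.72 × 23.0 / 0.56 = 1273 mg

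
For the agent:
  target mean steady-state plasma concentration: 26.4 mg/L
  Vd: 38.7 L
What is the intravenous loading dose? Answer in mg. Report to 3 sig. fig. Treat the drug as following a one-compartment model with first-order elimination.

1020 mg

LD = Css × Vd = 26.4 × 38.7 = 1022 mg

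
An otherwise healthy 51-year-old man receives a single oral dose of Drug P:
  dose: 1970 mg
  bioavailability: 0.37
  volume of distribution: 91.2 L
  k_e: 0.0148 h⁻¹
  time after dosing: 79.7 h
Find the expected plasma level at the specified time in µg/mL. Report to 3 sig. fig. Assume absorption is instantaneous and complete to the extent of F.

2.46 µg/mL

Amount reaching circulation = F × Dose = 0.37 × 1970 = 728.9 mg
C₀ = F·Dose / Vd = 728.9 / 91.2 = 7.992 mg/L
C = C₀ · e^(−k·t) = 7.992 × e^(−0.01480 × 79.7)
  = 7.992 × 0.3074 = 2.457 mg/L
(2.457 mg/L = 2.457 µg/mL)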